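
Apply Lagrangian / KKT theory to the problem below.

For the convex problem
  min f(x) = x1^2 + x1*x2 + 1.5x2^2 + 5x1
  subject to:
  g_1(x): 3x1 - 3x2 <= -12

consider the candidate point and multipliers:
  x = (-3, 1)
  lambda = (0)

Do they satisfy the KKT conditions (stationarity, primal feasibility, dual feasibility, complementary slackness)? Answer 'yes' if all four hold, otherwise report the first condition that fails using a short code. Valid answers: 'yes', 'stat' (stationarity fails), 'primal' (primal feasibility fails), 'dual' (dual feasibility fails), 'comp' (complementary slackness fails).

Gradient of f: grad f(x) = Q x + c = (0, 0)
Constraint values g_i(x) = a_i^T x - b_i:
  g_1((-3, 1)) = 0
Stationarity residual: grad f(x) + sum_i lambda_i a_i = (0, 0)
  -> stationarity OK
Primal feasibility (all g_i <= 0): OK
Dual feasibility (all lambda_i >= 0): OK
Complementary slackness (lambda_i * g_i(x) = 0 for all i): OK

Verdict: yes, KKT holds.

yes


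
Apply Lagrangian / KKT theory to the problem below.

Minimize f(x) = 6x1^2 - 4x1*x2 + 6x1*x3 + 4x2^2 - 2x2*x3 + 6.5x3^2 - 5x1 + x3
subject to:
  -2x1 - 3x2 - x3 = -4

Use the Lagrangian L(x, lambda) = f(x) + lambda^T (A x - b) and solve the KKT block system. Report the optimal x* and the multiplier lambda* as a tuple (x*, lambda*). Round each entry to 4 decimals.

Form the Lagrangian:
  L(x, lambda) = (1/2) x^T Q x + c^T x + lambda^T (A x - b)
Stationarity (grad_x L = 0): Q x + c + A^T lambda = 0.
Primal feasibility: A x = b.

This gives the KKT block system:
  [ Q   A^T ] [ x     ]   [-c ]
  [ A    0  ] [ lambda ] = [ b ]

Solving the linear system:
  x*      = (1.0101, 0.7766, -0.35)
  lambda* = (0.9574)
  f(x*)   = -0.7854

x* = (1.0101, 0.7766, -0.35), lambda* = (0.9574)


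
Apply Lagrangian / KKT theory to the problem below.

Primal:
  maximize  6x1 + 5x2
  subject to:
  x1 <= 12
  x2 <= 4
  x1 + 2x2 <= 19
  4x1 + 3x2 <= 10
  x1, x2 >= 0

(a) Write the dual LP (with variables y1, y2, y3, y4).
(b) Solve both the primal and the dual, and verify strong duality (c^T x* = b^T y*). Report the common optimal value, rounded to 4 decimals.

The standard primal-dual pair for 'max c^T x s.t. A x <= b, x >= 0' is:
  Dual:  min b^T y  s.t.  A^T y >= c,  y >= 0.

So the dual LP is:
  minimize  12y1 + 4y2 + 19y3 + 10y4
  subject to:
    y1 + y3 + 4y4 >= 6
    y2 + 2y3 + 3y4 >= 5
    y1, y2, y3, y4 >= 0

Solving the primal: x* = (0, 3.3333).
  primal value c^T x* = 16.6667.
Solving the dual: y* = (0, 0, 0, 1.6667).
  dual value b^T y* = 16.6667.
Strong duality: c^T x* = b^T y*. Confirmed.

16.6667


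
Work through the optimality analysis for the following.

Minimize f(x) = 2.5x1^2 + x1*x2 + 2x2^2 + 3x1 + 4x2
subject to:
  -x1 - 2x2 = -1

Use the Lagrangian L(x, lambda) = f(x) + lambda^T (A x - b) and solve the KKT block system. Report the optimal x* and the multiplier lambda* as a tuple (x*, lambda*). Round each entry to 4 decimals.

Form the Lagrangian:
  L(x, lambda) = (1/2) x^T Q x + c^T x + lambda^T (A x - b)
Stationarity (grad_x L = 0): Q x + c + A^T lambda = 0.
Primal feasibility: A x = b.

This gives the KKT block system:
  [ Q   A^T ] [ x     ]   [-c ]
  [ A    0  ] [ lambda ] = [ b ]

Solving the linear system:
  x*      = (-0.1, 0.55)
  lambda* = (3.05)
  f(x*)   = 2.475

x* = (-0.1, 0.55), lambda* = (3.05)


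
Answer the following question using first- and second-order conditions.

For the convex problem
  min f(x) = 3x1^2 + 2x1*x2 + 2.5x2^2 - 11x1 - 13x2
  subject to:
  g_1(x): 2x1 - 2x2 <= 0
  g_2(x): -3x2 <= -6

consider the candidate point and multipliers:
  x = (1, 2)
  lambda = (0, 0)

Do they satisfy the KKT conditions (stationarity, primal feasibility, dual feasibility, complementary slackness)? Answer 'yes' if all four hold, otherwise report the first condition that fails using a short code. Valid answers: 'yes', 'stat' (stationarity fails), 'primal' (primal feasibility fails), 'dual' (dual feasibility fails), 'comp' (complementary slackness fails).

Gradient of f: grad f(x) = Q x + c = (-1, -1)
Constraint values g_i(x) = a_i^T x - b_i:
  g_1((1, 2)) = -2
  g_2((1, 2)) = 0
Stationarity residual: grad f(x) + sum_i lambda_i a_i = (-1, -1)
  -> stationarity FAILS
Primal feasibility (all g_i <= 0): OK
Dual feasibility (all lambda_i >= 0): OK
Complementary slackness (lambda_i * g_i(x) = 0 for all i): OK

Verdict: the first failing condition is stationarity -> stat.

stat


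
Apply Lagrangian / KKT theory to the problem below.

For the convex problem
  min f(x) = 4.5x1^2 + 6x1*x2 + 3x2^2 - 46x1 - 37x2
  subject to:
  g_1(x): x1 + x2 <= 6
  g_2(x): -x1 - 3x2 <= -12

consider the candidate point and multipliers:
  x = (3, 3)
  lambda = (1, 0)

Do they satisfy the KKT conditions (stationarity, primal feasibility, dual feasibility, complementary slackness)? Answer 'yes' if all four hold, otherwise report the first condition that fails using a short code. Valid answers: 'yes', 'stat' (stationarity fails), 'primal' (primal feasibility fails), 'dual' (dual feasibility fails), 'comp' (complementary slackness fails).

Gradient of f: grad f(x) = Q x + c = (-1, -1)
Constraint values g_i(x) = a_i^T x - b_i:
  g_1((3, 3)) = 0
  g_2((3, 3)) = 0
Stationarity residual: grad f(x) + sum_i lambda_i a_i = (0, 0)
  -> stationarity OK
Primal feasibility (all g_i <= 0): OK
Dual feasibility (all lambda_i >= 0): OK
Complementary slackness (lambda_i * g_i(x) = 0 for all i): OK

Verdict: yes, KKT holds.

yes


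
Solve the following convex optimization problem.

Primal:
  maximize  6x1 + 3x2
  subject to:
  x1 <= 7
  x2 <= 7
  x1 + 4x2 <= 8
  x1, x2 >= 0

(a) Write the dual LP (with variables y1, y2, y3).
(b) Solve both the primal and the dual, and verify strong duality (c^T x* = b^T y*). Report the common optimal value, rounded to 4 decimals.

The standard primal-dual pair for 'max c^T x s.t. A x <= b, x >= 0' is:
  Dual:  min b^T y  s.t.  A^T y >= c,  y >= 0.

So the dual LP is:
  minimize  7y1 + 7y2 + 8y3
  subject to:
    y1 + y3 >= 6
    y2 + 4y3 >= 3
    y1, y2, y3 >= 0

Solving the primal: x* = (7, 0.25).
  primal value c^T x* = 42.75.
Solving the dual: y* = (5.25, 0, 0.75).
  dual value b^T y* = 42.75.
Strong duality: c^T x* = b^T y*. Confirmed.

42.75


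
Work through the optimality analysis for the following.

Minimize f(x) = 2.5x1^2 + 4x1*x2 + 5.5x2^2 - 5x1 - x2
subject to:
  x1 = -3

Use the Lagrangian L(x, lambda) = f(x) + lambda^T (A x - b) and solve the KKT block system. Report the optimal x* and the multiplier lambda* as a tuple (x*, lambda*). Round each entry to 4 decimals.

Form the Lagrangian:
  L(x, lambda) = (1/2) x^T Q x + c^T x + lambda^T (A x - b)
Stationarity (grad_x L = 0): Q x + c + A^T lambda = 0.
Primal feasibility: A x = b.

This gives the KKT block system:
  [ Q   A^T ] [ x     ]   [-c ]
  [ A    0  ] [ lambda ] = [ b ]

Solving the linear system:
  x*      = (-3, 1.1818)
  lambda* = (15.2727)
  f(x*)   = 29.8182

x* = (-3, 1.1818), lambda* = (15.2727)


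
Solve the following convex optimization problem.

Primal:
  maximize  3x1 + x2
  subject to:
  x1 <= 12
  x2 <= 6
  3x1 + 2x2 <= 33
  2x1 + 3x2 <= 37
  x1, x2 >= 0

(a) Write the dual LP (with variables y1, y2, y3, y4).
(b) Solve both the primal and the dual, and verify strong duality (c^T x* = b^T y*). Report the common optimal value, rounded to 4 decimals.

The standard primal-dual pair for 'max c^T x s.t. A x <= b, x >= 0' is:
  Dual:  min b^T y  s.t.  A^T y >= c,  y >= 0.

So the dual LP is:
  minimize  12y1 + 6y2 + 33y3 + 37y4
  subject to:
    y1 + 3y3 + 2y4 >= 3
    y2 + 2y3 + 3y4 >= 1
    y1, y2, y3, y4 >= 0

Solving the primal: x* = (11, 0).
  primal value c^T x* = 33.
Solving the dual: y* = (0, 0, 1, 0).
  dual value b^T y* = 33.
Strong duality: c^T x* = b^T y*. Confirmed.

33


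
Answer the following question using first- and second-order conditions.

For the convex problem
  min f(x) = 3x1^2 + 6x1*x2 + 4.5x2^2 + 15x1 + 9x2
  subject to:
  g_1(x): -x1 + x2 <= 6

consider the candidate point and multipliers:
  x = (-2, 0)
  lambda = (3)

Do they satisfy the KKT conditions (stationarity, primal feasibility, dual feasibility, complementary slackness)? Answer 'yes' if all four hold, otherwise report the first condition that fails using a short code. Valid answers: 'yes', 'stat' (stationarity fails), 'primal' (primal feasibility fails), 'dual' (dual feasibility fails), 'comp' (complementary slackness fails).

Gradient of f: grad f(x) = Q x + c = (3, -3)
Constraint values g_i(x) = a_i^T x - b_i:
  g_1((-2, 0)) = -4
Stationarity residual: grad f(x) + sum_i lambda_i a_i = (0, 0)
  -> stationarity OK
Primal feasibility (all g_i <= 0): OK
Dual feasibility (all lambda_i >= 0): OK
Complementary slackness (lambda_i * g_i(x) = 0 for all i): FAILS

Verdict: the first failing condition is complementary_slackness -> comp.

comp


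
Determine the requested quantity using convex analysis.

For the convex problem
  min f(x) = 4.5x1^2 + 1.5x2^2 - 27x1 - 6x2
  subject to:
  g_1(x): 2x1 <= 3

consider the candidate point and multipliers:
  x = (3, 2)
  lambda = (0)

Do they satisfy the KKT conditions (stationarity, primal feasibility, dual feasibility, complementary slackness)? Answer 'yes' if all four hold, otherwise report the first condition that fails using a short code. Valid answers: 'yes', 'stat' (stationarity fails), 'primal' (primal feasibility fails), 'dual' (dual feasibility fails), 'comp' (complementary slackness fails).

Gradient of f: grad f(x) = Q x + c = (0, 0)
Constraint values g_i(x) = a_i^T x - b_i:
  g_1((3, 2)) = 3
Stationarity residual: grad f(x) + sum_i lambda_i a_i = (0, 0)
  -> stationarity OK
Primal feasibility (all g_i <= 0): FAILS
Dual feasibility (all lambda_i >= 0): OK
Complementary slackness (lambda_i * g_i(x) = 0 for all i): OK

Verdict: the first failing condition is primal_feasibility -> primal.

primal


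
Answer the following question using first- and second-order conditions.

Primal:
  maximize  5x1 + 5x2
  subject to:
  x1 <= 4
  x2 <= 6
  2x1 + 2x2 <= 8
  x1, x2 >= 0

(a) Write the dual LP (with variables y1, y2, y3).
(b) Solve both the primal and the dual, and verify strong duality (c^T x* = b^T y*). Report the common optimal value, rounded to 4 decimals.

The standard primal-dual pair for 'max c^T x s.t. A x <= b, x >= 0' is:
  Dual:  min b^T y  s.t.  A^T y >= c,  y >= 0.

So the dual LP is:
  minimize  4y1 + 6y2 + 8y3
  subject to:
    y1 + 2y3 >= 5
    y2 + 2y3 >= 5
    y1, y2, y3 >= 0

Solving the primal: x* = (0, 4).
  primal value c^T x* = 20.
Solving the dual: y* = (0, 0, 2.5).
  dual value b^T y* = 20.
Strong duality: c^T x* = b^T y*. Confirmed.

20


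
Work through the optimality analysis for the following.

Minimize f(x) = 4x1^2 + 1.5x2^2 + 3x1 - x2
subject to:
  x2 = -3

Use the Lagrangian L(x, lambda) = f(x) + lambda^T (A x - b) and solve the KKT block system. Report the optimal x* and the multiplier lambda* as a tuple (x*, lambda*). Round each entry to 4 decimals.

Form the Lagrangian:
  L(x, lambda) = (1/2) x^T Q x + c^T x + lambda^T (A x - b)
Stationarity (grad_x L = 0): Q x + c + A^T lambda = 0.
Primal feasibility: A x = b.

This gives the KKT block system:
  [ Q   A^T ] [ x     ]   [-c ]
  [ A    0  ] [ lambda ] = [ b ]

Solving the linear system:
  x*      = (-0.375, -3)
  lambda* = (10)
  f(x*)   = 15.9375

x* = (-0.375, -3), lambda* = (10)


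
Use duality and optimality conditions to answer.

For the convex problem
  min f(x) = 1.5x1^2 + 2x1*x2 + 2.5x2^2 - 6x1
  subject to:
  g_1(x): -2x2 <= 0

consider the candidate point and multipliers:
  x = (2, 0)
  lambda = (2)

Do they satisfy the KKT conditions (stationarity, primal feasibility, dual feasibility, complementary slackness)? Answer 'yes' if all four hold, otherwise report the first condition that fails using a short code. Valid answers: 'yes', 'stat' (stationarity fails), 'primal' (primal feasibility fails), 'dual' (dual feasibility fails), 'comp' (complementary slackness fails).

Gradient of f: grad f(x) = Q x + c = (0, 4)
Constraint values g_i(x) = a_i^T x - b_i:
  g_1((2, 0)) = 0
Stationarity residual: grad f(x) + sum_i lambda_i a_i = (0, 0)
  -> stationarity OK
Primal feasibility (all g_i <= 0): OK
Dual feasibility (all lambda_i >= 0): OK
Complementary slackness (lambda_i * g_i(x) = 0 for all i): OK

Verdict: yes, KKT holds.

yes


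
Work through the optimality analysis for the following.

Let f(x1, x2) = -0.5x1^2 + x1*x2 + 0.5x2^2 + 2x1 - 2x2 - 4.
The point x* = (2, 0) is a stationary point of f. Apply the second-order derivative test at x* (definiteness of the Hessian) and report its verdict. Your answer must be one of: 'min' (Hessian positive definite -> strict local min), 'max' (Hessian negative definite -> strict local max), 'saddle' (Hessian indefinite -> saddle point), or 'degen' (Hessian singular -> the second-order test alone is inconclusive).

Compute the Hessian H = grad^2 f:
  H = [[-1, 1], [1, 1]]
Verify stationarity: grad f(x*) = H x* + g = (0, 0).
Eigenvalues of H: -1.4142, 1.4142.
Eigenvalues have mixed signs, so H is indefinite -> x* is a saddle point.

saddle


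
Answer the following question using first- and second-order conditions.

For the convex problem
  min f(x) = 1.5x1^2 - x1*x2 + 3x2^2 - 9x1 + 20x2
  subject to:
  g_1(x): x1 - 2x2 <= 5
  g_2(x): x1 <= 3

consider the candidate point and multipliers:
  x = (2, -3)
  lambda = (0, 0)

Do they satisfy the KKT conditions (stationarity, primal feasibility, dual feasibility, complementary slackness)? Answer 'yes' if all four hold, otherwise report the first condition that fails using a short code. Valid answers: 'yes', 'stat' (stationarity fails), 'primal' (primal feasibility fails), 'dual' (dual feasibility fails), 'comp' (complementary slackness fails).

Gradient of f: grad f(x) = Q x + c = (0, 0)
Constraint values g_i(x) = a_i^T x - b_i:
  g_1((2, -3)) = 3
  g_2((2, -3)) = -1
Stationarity residual: grad f(x) + sum_i lambda_i a_i = (0, 0)
  -> stationarity OK
Primal feasibility (all g_i <= 0): FAILS
Dual feasibility (all lambda_i >= 0): OK
Complementary slackness (lambda_i * g_i(x) = 0 for all i): OK

Verdict: the first failing condition is primal_feasibility -> primal.

primal


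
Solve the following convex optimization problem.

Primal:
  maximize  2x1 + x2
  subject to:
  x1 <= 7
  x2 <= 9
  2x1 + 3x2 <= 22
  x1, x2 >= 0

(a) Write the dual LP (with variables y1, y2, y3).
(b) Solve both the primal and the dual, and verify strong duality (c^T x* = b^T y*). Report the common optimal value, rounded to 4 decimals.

The standard primal-dual pair for 'max c^T x s.t. A x <= b, x >= 0' is:
  Dual:  min b^T y  s.t.  A^T y >= c,  y >= 0.

So the dual LP is:
  minimize  7y1 + 9y2 + 22y3
  subject to:
    y1 + 2y3 >= 2
    y2 + 3y3 >= 1
    y1, y2, y3 >= 0

Solving the primal: x* = (7, 2.6667).
  primal value c^T x* = 16.6667.
Solving the dual: y* = (1.3333, 0, 0.3333).
  dual value b^T y* = 16.6667.
Strong duality: c^T x* = b^T y*. Confirmed.

16.6667


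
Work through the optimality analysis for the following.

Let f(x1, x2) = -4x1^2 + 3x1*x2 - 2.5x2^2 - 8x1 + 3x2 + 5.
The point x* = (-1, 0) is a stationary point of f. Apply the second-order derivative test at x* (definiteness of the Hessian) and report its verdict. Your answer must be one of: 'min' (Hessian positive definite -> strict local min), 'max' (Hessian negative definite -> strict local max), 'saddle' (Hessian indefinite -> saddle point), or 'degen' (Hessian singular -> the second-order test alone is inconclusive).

Compute the Hessian H = grad^2 f:
  H = [[-8, 3], [3, -5]]
Verify stationarity: grad f(x*) = H x* + g = (0, 0).
Eigenvalues of H: -9.8541, -3.1459.
Both eigenvalues < 0, so H is negative definite -> x* is a strict local max.

max


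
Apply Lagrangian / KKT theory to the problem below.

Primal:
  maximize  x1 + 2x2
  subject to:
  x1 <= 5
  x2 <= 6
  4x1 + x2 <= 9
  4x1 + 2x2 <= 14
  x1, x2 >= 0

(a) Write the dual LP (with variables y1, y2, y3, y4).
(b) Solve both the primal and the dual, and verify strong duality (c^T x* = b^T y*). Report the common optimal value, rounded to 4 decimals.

The standard primal-dual pair for 'max c^T x s.t. A x <= b, x >= 0' is:
  Dual:  min b^T y  s.t.  A^T y >= c,  y >= 0.

So the dual LP is:
  minimize  5y1 + 6y2 + 9y3 + 14y4
  subject to:
    y1 + 4y3 + 4y4 >= 1
    y2 + y3 + 2y4 >= 2
    y1, y2, y3, y4 >= 0

Solving the primal: x* = (0.5, 6).
  primal value c^T x* = 12.5.
Solving the dual: y* = (0, 1.5, 0, 0.25).
  dual value b^T y* = 12.5.
Strong duality: c^T x* = b^T y*. Confirmed.

12.5


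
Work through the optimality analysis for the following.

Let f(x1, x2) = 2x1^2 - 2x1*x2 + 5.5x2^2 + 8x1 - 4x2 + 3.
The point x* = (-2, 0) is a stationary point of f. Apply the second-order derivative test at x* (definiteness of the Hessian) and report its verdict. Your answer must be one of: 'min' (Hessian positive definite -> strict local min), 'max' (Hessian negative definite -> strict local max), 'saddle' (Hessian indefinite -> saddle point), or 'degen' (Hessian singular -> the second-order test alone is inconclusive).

Compute the Hessian H = grad^2 f:
  H = [[4, -2], [-2, 11]]
Verify stationarity: grad f(x*) = H x* + g = (0, 0).
Eigenvalues of H: 3.4689, 11.5311.
Both eigenvalues > 0, so H is positive definite -> x* is a strict local min.

min


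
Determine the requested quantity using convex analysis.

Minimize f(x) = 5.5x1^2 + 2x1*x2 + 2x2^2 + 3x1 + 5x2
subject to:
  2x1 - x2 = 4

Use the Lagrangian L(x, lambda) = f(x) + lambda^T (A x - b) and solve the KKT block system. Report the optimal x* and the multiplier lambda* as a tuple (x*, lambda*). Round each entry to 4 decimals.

Form the Lagrangian:
  L(x, lambda) = (1/2) x^T Q x + c^T x + lambda^T (A x - b)
Stationarity (grad_x L = 0): Q x + c + A^T lambda = 0.
Primal feasibility: A x = b.

This gives the KKT block system:
  [ Q   A^T ] [ x     ]   [-c ]
  [ A    0  ] [ lambda ] = [ b ]

Solving the linear system:
  x*      = (0.7714, -2.4571)
  lambda* = (-3.2857)
  f(x*)   = 1.5857

x* = (0.7714, -2.4571), lambda* = (-3.2857)


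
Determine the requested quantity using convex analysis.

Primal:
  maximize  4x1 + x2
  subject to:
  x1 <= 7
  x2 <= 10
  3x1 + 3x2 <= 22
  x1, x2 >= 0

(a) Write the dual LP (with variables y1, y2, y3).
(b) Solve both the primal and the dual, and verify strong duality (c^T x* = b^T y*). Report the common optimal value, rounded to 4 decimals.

The standard primal-dual pair for 'max c^T x s.t. A x <= b, x >= 0' is:
  Dual:  min b^T y  s.t.  A^T y >= c,  y >= 0.

So the dual LP is:
  minimize  7y1 + 10y2 + 22y3
  subject to:
    y1 + 3y3 >= 4
    y2 + 3y3 >= 1
    y1, y2, y3 >= 0

Solving the primal: x* = (7, 0.3333).
  primal value c^T x* = 28.3333.
Solving the dual: y* = (3, 0, 0.3333).
  dual value b^T y* = 28.3333.
Strong duality: c^T x* = b^T y*. Confirmed.

28.3333


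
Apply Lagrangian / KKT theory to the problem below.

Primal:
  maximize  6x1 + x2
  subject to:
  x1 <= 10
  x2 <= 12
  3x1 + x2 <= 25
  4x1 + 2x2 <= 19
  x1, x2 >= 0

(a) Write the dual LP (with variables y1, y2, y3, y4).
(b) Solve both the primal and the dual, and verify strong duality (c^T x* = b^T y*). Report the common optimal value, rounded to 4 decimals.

The standard primal-dual pair for 'max c^T x s.t. A x <= b, x >= 0' is:
  Dual:  min b^T y  s.t.  A^T y >= c,  y >= 0.

So the dual LP is:
  minimize  10y1 + 12y2 + 25y3 + 19y4
  subject to:
    y1 + 3y3 + 4y4 >= 6
    y2 + y3 + 2y4 >= 1
    y1, y2, y3, y4 >= 0

Solving the primal: x* = (4.75, 0).
  primal value c^T x* = 28.5.
Solving the dual: y* = (0, 0, 0, 1.5).
  dual value b^T y* = 28.5.
Strong duality: c^T x* = b^T y*. Confirmed.

28.5


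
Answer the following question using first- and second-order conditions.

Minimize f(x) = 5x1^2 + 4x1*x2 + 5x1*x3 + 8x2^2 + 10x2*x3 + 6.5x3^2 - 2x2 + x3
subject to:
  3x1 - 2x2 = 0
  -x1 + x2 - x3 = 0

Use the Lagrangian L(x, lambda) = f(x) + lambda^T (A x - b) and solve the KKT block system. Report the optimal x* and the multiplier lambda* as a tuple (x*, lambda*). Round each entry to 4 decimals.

Form the Lagrangian:
  L(x, lambda) = (1/2) x^T Q x + c^T x + lambda^T (A x - b)
Stationarity (grad_x L = 0): Q x + c + A^T lambda = 0.
Primal feasibility: A x = b.

This gives the KKT block system:
  [ Q   A^T ] [ x     ]   [-c ]
  [ A    0  ] [ lambda ] = [ b ]

Solving the linear system:
  x*      = (0.0308, 0.0462, 0.0154)
  lambda* = (0.4154, 1.8154)
  f(x*)   = -0.0385

x* = (0.0308, 0.0462, 0.0154), lambda* = (0.4154, 1.8154)


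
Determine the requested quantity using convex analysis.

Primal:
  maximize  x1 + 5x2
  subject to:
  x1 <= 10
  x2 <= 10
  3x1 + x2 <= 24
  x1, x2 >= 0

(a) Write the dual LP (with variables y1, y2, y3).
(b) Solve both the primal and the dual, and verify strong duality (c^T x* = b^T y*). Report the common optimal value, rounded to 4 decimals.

The standard primal-dual pair for 'max c^T x s.t. A x <= b, x >= 0' is:
  Dual:  min b^T y  s.t.  A^T y >= c,  y >= 0.

So the dual LP is:
  minimize  10y1 + 10y2 + 24y3
  subject to:
    y1 + 3y3 >= 1
    y2 + y3 >= 5
    y1, y2, y3 >= 0

Solving the primal: x* = (4.6667, 10).
  primal value c^T x* = 54.6667.
Solving the dual: y* = (0, 4.6667, 0.3333).
  dual value b^T y* = 54.6667.
Strong duality: c^T x* = b^T y*. Confirmed.

54.6667


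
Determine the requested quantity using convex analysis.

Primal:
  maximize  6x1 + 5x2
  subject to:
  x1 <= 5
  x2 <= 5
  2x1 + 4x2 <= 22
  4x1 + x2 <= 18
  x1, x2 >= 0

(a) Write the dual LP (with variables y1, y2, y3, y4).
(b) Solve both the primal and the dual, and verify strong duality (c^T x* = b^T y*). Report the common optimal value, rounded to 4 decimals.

The standard primal-dual pair for 'max c^T x s.t. A x <= b, x >= 0' is:
  Dual:  min b^T y  s.t.  A^T y >= c,  y >= 0.

So the dual LP is:
  minimize  5y1 + 5y2 + 22y3 + 18y4
  subject to:
    y1 + 2y3 + 4y4 >= 6
    y2 + 4y3 + y4 >= 5
    y1, y2, y3, y4 >= 0

Solving the primal: x* = (3.5714, 3.7143).
  primal value c^T x* = 40.
Solving the dual: y* = (0, 0, 1, 1).
  dual value b^T y* = 40.
Strong duality: c^T x* = b^T y*. Confirmed.

40


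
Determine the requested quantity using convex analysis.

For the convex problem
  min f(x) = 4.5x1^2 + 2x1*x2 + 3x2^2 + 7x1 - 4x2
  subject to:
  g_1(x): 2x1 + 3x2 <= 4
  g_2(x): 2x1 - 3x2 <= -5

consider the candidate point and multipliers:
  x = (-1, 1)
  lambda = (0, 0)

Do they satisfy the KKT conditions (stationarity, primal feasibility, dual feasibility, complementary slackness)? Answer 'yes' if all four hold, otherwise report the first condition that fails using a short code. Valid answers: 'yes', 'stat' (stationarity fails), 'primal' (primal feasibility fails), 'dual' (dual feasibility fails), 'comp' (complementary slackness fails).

Gradient of f: grad f(x) = Q x + c = (0, 0)
Constraint values g_i(x) = a_i^T x - b_i:
  g_1((-1, 1)) = -3
  g_2((-1, 1)) = 0
Stationarity residual: grad f(x) + sum_i lambda_i a_i = (0, 0)
  -> stationarity OK
Primal feasibility (all g_i <= 0): OK
Dual feasibility (all lambda_i >= 0): OK
Complementary slackness (lambda_i * g_i(x) = 0 for all i): OK

Verdict: yes, KKT holds.

yes


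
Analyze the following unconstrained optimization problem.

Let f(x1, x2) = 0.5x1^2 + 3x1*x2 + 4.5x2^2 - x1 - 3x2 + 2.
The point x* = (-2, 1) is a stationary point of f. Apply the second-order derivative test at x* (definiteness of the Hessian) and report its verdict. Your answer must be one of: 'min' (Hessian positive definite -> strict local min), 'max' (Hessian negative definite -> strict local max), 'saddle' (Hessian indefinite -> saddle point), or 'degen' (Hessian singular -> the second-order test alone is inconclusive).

Compute the Hessian H = grad^2 f:
  H = [[1, 3], [3, 9]]
Verify stationarity: grad f(x*) = H x* + g = (0, 0).
Eigenvalues of H: 0, 10.
H has a zero eigenvalue (singular; positive semidefinite but not definite), so H is neither positive definite, negative definite, nor indefinite. The second-order test alone is inconclusive -> degen.
(Indeed, f is constant along the null direction of H through x*, so x* is not a strict local extremum.)

degen


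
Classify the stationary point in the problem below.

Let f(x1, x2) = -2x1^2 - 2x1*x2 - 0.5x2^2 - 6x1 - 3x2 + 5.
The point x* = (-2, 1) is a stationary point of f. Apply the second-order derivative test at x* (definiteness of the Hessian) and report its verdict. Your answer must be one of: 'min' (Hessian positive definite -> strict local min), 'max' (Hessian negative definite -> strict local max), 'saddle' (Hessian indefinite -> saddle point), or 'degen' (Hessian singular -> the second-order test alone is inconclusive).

Compute the Hessian H = grad^2 f:
  H = [[-4, -2], [-2, -1]]
Verify stationarity: grad f(x*) = H x* + g = (0, 0).
Eigenvalues of H: -5, 0.
H has a zero eigenvalue (singular; negative semidefinite but not definite), so H is neither positive definite, negative definite, nor indefinite. The second-order test alone is inconclusive -> degen.
(Indeed, f is constant along the null direction of H through x*, so x* is not a strict local extremum.)

degen


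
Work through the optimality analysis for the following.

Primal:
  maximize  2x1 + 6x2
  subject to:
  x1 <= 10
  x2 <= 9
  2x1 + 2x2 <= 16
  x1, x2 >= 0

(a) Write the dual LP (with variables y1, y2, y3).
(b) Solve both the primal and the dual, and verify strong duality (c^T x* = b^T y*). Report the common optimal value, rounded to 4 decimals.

The standard primal-dual pair for 'max c^T x s.t. A x <= b, x >= 0' is:
  Dual:  min b^T y  s.t.  A^T y >= c,  y >= 0.

So the dual LP is:
  minimize  10y1 + 9y2 + 16y3
  subject to:
    y1 + 2y3 >= 2
    y2 + 2y3 >= 6
    y1, y2, y3 >= 0

Solving the primal: x* = (0, 8).
  primal value c^T x* = 48.
Solving the dual: y* = (0, 0, 3).
  dual value b^T y* = 48.
Strong duality: c^T x* = b^T y*. Confirmed.

48


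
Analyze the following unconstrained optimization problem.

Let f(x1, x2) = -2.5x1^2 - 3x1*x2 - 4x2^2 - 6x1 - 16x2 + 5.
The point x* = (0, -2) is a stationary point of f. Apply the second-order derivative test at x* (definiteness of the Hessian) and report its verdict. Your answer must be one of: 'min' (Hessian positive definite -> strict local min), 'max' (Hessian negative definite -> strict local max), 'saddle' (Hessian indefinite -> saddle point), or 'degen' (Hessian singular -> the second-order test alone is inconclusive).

Compute the Hessian H = grad^2 f:
  H = [[-5, -3], [-3, -8]]
Verify stationarity: grad f(x*) = H x* + g = (0, 0).
Eigenvalues of H: -9.8541, -3.1459.
Both eigenvalues < 0, so H is negative definite -> x* is a strict local max.

max


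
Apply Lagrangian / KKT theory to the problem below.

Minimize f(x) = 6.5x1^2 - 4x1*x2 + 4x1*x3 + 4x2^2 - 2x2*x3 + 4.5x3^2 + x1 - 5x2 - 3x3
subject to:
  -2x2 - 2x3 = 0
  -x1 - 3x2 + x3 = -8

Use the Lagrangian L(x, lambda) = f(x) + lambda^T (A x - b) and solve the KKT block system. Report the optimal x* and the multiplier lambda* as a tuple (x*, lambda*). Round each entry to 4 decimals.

Form the Lagrangian:
  L(x, lambda) = (1/2) x^T Q x + c^T x + lambda^T (A x - b)
Stationarity (grad_x L = 0): Q x + c + A^T lambda = 0.
Primal feasibility: A x = b.

This gives the KKT block system:
  [ Q   A^T ] [ x     ]   [-c ]
  [ A    0  ] [ lambda ] = [ b ]

Solving the linear system:
  x*      = (1.3652, 1.6587, -1.6587)
  lambda* = (-5.1536, 5.4778)
  f(x*)   = 20.9352

x* = (1.3652, 1.6587, -1.6587), lambda* = (-5.1536, 5.4778)


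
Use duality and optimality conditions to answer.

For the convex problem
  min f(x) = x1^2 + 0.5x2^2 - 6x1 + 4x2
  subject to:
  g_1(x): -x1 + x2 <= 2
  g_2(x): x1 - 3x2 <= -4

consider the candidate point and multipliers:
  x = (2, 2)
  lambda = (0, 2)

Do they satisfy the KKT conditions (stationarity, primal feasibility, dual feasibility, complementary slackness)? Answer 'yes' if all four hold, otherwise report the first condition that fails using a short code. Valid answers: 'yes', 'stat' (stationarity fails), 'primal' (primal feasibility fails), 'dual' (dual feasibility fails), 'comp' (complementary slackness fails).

Gradient of f: grad f(x) = Q x + c = (-2, 6)
Constraint values g_i(x) = a_i^T x - b_i:
  g_1((2, 2)) = -2
  g_2((2, 2)) = 0
Stationarity residual: grad f(x) + sum_i lambda_i a_i = (0, 0)
  -> stationarity OK
Primal feasibility (all g_i <= 0): OK
Dual feasibility (all lambda_i >= 0): OK
Complementary slackness (lambda_i * g_i(x) = 0 for all i): OK

Verdict: yes, KKT holds.

yes


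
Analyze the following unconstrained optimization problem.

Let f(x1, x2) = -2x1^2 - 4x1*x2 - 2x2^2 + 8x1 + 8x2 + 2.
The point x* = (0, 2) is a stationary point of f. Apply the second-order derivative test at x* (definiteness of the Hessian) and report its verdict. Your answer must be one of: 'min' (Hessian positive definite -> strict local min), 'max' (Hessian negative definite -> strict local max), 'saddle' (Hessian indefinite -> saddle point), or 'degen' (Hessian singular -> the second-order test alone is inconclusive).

Compute the Hessian H = grad^2 f:
  H = [[-4, -4], [-4, -4]]
Verify stationarity: grad f(x*) = H x* + g = (0, 0).
Eigenvalues of H: -8, 0.
H has a zero eigenvalue (singular; negative semidefinite but not definite), so H is neither positive definite, negative definite, nor indefinite. The second-order test alone is inconclusive -> degen.
(Indeed, f is constant along the null direction of H through x*, so x* is not a strict local extremum.)

degen


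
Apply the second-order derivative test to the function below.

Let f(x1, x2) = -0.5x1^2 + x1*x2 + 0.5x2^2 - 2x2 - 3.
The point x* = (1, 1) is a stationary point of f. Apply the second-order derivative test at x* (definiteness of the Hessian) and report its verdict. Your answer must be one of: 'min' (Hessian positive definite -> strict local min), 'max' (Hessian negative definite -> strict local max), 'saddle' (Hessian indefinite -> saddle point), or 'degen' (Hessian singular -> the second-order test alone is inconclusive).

Compute the Hessian H = grad^2 f:
  H = [[-1, 1], [1, 1]]
Verify stationarity: grad f(x*) = H x* + g = (0, 0).
Eigenvalues of H: -1.4142, 1.4142.
Eigenvalues have mixed signs, so H is indefinite -> x* is a saddle point.

saddle


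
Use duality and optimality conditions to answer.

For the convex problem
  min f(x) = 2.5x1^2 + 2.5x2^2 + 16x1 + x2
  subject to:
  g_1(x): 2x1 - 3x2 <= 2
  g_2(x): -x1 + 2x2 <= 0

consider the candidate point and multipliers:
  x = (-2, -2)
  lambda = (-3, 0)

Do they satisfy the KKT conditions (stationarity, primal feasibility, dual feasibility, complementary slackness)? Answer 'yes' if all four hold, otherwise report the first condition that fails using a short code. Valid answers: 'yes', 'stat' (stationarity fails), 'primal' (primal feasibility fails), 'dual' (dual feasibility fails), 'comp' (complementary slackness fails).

Gradient of f: grad f(x) = Q x + c = (6, -9)
Constraint values g_i(x) = a_i^T x - b_i:
  g_1((-2, -2)) = 0
  g_2((-2, -2)) = -2
Stationarity residual: grad f(x) + sum_i lambda_i a_i = (0, 0)
  -> stationarity OK
Primal feasibility (all g_i <= 0): OK
Dual feasibility (all lambda_i >= 0): FAILS
Complementary slackness (lambda_i * g_i(x) = 0 for all i): OK

Verdict: the first failing condition is dual_feasibility -> dual.

dual


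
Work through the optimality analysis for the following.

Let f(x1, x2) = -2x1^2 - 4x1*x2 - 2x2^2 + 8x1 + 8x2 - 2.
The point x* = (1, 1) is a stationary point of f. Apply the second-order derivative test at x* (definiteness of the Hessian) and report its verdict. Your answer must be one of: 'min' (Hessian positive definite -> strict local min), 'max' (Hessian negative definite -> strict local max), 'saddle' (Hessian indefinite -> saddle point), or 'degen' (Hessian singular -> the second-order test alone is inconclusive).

Compute the Hessian H = grad^2 f:
  H = [[-4, -4], [-4, -4]]
Verify stationarity: grad f(x*) = H x* + g = (0, 0).
Eigenvalues of H: -8, 0.
H has a zero eigenvalue (singular; negative semidefinite but not definite), so H is neither positive definite, negative definite, nor indefinite. The second-order test alone is inconclusive -> degen.
(Indeed, f is constant along the null direction of H through x*, so x* is not a strict local extremum.)

degen


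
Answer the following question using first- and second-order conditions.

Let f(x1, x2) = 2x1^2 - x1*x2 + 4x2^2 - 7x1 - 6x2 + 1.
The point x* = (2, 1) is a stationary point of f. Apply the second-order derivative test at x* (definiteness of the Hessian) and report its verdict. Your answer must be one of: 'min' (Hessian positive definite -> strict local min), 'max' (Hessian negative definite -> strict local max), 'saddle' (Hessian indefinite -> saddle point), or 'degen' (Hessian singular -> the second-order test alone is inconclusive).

Compute the Hessian H = grad^2 f:
  H = [[4, -1], [-1, 8]]
Verify stationarity: grad f(x*) = H x* + g = (0, 0).
Eigenvalues of H: 3.7639, 8.2361.
Both eigenvalues > 0, so H is positive definite -> x* is a strict local min.

min


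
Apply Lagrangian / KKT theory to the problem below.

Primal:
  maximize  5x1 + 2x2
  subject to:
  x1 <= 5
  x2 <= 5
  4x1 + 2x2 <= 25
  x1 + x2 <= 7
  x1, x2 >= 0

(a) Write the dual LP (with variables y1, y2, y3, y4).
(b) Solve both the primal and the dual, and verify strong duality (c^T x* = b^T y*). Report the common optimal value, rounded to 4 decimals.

The standard primal-dual pair for 'max c^T x s.t. A x <= b, x >= 0' is:
  Dual:  min b^T y  s.t.  A^T y >= c,  y >= 0.

So the dual LP is:
  minimize  5y1 + 5y2 + 25y3 + 7y4
  subject to:
    y1 + 4y3 + y4 >= 5
    y2 + 2y3 + y4 >= 2
    y1, y2, y3, y4 >= 0

Solving the primal: x* = (5, 2).
  primal value c^T x* = 29.
Solving the dual: y* = (3, 0, 0, 2).
  dual value b^T y* = 29.
Strong duality: c^T x* = b^T y*. Confirmed.

29


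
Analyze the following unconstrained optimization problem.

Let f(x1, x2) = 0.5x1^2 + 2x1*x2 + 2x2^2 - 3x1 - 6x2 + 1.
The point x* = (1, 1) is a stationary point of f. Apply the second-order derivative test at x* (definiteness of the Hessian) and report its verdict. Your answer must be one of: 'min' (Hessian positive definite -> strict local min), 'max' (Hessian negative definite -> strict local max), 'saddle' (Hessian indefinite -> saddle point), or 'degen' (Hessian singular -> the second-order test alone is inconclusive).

Compute the Hessian H = grad^2 f:
  H = [[1, 2], [2, 4]]
Verify stationarity: grad f(x*) = H x* + g = (0, 0).
Eigenvalues of H: 0, 5.
H has a zero eigenvalue (singular; positive semidefinite but not definite), so H is neither positive definite, negative definite, nor indefinite. The second-order test alone is inconclusive -> degen.
(Indeed, f is constant along the null direction of H through x*, so x* is not a strict local extremum.)

degen


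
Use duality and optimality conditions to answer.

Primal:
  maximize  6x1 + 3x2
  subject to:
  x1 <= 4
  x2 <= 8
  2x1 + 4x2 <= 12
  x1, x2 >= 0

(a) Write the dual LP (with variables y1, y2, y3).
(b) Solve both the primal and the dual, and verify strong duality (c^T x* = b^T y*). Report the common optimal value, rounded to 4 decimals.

The standard primal-dual pair for 'max c^T x s.t. A x <= b, x >= 0' is:
  Dual:  min b^T y  s.t.  A^T y >= c,  y >= 0.

So the dual LP is:
  minimize  4y1 + 8y2 + 12y3
  subject to:
    y1 + 2y3 >= 6
    y2 + 4y3 >= 3
    y1, y2, y3 >= 0

Solving the primal: x* = (4, 1).
  primal value c^T x* = 27.
Solving the dual: y* = (4.5, 0, 0.75).
  dual value b^T y* = 27.
Strong duality: c^T x* = b^T y*. Confirmed.

27


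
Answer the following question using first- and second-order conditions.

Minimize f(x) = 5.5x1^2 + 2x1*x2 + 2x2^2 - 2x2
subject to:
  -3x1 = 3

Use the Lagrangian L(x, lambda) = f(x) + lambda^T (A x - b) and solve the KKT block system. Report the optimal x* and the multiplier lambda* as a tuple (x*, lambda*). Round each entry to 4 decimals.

Form the Lagrangian:
  L(x, lambda) = (1/2) x^T Q x + c^T x + lambda^T (A x - b)
Stationarity (grad_x L = 0): Q x + c + A^T lambda = 0.
Primal feasibility: A x = b.

This gives the KKT block system:
  [ Q   A^T ] [ x     ]   [-c ]
  [ A    0  ] [ lambda ] = [ b ]

Solving the linear system:
  x*      = (-1, 1)
  lambda* = (-3)
  f(x*)   = 3.5

x* = (-1, 1), lambda* = (-3)


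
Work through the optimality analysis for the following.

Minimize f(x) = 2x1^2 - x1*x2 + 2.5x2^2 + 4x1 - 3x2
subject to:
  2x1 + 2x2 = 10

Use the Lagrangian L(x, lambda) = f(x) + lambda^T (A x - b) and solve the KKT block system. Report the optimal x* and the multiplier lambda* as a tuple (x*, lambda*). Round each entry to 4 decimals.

Form the Lagrangian:
  L(x, lambda) = (1/2) x^T Q x + c^T x + lambda^T (A x - b)
Stationarity (grad_x L = 0): Q x + c + A^T lambda = 0.
Primal feasibility: A x = b.

This gives the KKT block system:
  [ Q   A^T ] [ x     ]   [-c ]
  [ A    0  ] [ lambda ] = [ b ]

Solving the linear system:
  x*      = (2.0909, 2.9091)
  lambda* = (-4.7273)
  f(x*)   = 23.4545

x* = (2.0909, 2.9091), lambda* = (-4.7273)


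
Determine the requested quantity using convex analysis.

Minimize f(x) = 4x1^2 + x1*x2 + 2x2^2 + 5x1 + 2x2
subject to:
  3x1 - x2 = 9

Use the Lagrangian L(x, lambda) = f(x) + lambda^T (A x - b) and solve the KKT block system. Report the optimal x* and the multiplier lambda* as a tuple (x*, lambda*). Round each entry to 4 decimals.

Form the Lagrangian:
  L(x, lambda) = (1/2) x^T Q x + c^T x + lambda^T (A x - b)
Stationarity (grad_x L = 0): Q x + c + A^T lambda = 0.
Primal feasibility: A x = b.

This gives the KKT block system:
  [ Q   A^T ] [ x     ]   [-c ]
  [ A    0  ] [ lambda ] = [ b ]

Solving the linear system:
  x*      = (2.12, -2.64)
  lambda* = (-6.44)
  f(x*)   = 31.64

x* = (2.12, -2.64), lambda* = (-6.44)


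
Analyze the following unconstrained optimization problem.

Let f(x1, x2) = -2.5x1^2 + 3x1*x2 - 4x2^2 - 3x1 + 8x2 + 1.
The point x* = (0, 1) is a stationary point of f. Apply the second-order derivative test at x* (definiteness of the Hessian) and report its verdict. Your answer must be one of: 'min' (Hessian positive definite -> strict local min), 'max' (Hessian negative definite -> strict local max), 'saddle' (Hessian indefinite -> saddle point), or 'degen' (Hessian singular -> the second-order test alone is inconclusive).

Compute the Hessian H = grad^2 f:
  H = [[-5, 3], [3, -8]]
Verify stationarity: grad f(x*) = H x* + g = (0, 0).
Eigenvalues of H: -9.8541, -3.1459.
Both eigenvalues < 0, so H is negative definite -> x* is a strict local max.

max


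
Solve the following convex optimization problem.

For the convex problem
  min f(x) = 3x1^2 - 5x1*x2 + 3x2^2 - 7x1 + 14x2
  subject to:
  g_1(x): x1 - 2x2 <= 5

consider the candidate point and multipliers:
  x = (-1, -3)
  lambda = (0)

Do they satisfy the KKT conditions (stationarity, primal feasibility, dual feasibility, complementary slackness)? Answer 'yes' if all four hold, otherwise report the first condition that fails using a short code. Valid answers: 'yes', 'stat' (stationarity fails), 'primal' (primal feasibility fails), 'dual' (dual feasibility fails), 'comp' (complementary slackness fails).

Gradient of f: grad f(x) = Q x + c = (2, 1)
Constraint values g_i(x) = a_i^T x - b_i:
  g_1((-1, -3)) = 0
Stationarity residual: grad f(x) + sum_i lambda_i a_i = (2, 1)
  -> stationarity FAILS
Primal feasibility (all g_i <= 0): OK
Dual feasibility (all lambda_i >= 0): OK
Complementary slackness (lambda_i * g_i(x) = 0 for all i): OK

Verdict: the first failing condition is stationarity -> stat.

stat


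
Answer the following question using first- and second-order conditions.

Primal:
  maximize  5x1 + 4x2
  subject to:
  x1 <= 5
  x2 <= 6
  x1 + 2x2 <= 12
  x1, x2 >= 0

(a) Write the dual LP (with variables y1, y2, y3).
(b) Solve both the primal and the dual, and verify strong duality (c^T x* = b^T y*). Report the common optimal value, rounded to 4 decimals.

The standard primal-dual pair for 'max c^T x s.t. A x <= b, x >= 0' is:
  Dual:  min b^T y  s.t.  A^T y >= c,  y >= 0.

So the dual LP is:
  minimize  5y1 + 6y2 + 12y3
  subject to:
    y1 + y3 >= 5
    y2 + 2y3 >= 4
    y1, y2, y3 >= 0

Solving the primal: x* = (5, 3.5).
  primal value c^T x* = 39.
Solving the dual: y* = (3, 0, 2).
  dual value b^T y* = 39.
Strong duality: c^T x* = b^T y*. Confirmed.

39
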